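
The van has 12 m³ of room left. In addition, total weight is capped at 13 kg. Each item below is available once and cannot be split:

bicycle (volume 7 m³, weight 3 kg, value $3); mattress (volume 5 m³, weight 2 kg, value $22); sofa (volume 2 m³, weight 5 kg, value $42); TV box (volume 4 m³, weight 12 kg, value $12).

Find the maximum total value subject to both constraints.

Feasible sets respecting both limits:
- mattress+sofa: volume 7, weight 7, value 64
- bicycle+sofa: volume 9, weight 8, value 45
- sofa: volume 2, weight 5, value 42
Best: $64.

$64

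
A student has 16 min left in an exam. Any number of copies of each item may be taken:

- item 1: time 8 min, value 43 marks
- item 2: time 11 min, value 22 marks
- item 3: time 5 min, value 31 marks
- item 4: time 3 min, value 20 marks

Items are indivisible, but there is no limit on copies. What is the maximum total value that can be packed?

102 marks

Best value-per-unit is item 4 at 20/3; filling with it alone gives 5×20 = 100.
Optimal mix: 2×item 3 + 2×item 4 → time 16, value 102.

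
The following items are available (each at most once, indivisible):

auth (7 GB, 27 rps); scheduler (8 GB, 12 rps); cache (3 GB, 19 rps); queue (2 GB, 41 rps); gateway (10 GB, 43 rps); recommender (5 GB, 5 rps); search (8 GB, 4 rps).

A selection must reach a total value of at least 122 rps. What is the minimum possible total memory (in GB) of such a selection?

Subsets with value ≥ 122, sorted by total memory:
- auth+cache+queue+gateway: memory 22, value 130
- auth+cache+queue+gateway+recommender: memory 27, value 135
Minimum memory: 22 GB.

22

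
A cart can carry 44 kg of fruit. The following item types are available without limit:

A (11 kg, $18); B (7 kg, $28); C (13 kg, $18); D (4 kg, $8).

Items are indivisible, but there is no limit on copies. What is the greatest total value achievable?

$168

Best value-per-unit is B at 28/7, and filling with it alone uses weight 6×7=42. No mix of the others beats 6×28 = 168.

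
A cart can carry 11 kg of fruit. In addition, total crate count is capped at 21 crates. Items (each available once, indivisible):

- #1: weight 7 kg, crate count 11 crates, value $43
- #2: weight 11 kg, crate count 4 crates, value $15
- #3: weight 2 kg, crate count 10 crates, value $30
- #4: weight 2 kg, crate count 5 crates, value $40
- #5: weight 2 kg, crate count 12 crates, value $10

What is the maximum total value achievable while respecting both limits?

Feasible sets respecting both limits:
- #1+#4: weight 9, crate count 16, value 83
- #1+#3: weight 9, crate count 21, value 73
- #3+#4: weight 4, crate count 15, value 70
- #4+#5: weight 4, crate count 17, value 50
Best: $83.

$83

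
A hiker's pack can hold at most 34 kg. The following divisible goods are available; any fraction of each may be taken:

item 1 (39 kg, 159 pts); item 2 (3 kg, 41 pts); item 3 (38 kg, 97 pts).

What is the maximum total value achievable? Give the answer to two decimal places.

167.38

Take in order of value per unit:
- item 2 (41/3 per unit): all 3 → value 41, running total 41.00
- item 1 (159/39 per unit): 31 of 39 → value 31×159/39 = 126.3846, running total 167.38
Total 167.38.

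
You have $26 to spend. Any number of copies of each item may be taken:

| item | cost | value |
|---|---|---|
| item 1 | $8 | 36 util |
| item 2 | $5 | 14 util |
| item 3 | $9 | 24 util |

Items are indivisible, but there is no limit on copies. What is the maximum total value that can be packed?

108 util

Best value-per-unit is item 1 at 36/8, and filling with it alone uses cost 3×8=24. No mix of the others beats 3×36 = 108.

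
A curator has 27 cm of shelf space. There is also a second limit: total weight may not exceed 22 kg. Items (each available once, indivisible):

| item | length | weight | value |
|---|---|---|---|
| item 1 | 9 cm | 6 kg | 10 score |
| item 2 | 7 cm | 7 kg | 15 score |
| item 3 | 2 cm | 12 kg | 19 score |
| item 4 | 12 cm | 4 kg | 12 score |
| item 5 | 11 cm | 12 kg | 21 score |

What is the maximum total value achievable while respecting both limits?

41 score

Feasible sets respecting both limits:
- item 1+item 3+item 4: length 23, weight 22, value 41
- item 2+item 5: length 18, weight 19, value 36
- item 2+item 3: length 9, weight 19, value 34
Best: 41 score.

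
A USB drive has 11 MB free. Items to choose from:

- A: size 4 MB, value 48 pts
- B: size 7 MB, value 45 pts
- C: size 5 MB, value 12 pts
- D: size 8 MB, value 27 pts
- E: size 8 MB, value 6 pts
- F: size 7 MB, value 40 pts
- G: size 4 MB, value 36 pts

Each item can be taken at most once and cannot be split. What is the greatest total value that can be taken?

93 pts

Check high-value combinations within 11 MB:
- A+B: size 4+7=11, value 48+45=93
- A+F: size 4+7=11, value 48+40=88
- A+G: size 4+4=8, value 48+36=84
Best: 93 pts.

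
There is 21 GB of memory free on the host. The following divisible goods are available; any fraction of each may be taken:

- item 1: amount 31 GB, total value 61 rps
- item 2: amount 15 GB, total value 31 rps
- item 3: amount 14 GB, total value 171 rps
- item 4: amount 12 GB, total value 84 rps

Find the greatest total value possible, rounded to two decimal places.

220.00

Take in order of value per unit:
- item 3 (171/14 per unit): all 14 → value 171, running total 171.00
- item 4 (84/12 per unit): 7 of 12 → value 7×84/12 = 49.0000, running total 220.00
Total 220.00.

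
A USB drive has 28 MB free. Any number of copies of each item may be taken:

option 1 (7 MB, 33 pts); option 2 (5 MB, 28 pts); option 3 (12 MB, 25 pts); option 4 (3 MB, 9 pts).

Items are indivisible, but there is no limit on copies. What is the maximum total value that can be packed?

Best value-per-unit is option 2 at 28/5; filling with it alone gives 5×28 = 140.
Optimal mix: 5×option 2 + 1×option 4 → size 28, value 149.

149 pts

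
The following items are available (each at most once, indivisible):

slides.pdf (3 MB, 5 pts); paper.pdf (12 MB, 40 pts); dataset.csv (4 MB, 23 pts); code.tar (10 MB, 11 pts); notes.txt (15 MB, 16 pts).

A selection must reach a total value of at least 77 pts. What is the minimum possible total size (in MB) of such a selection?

29

Subsets with value ≥ 77, sorted by total size:
- slides.pdf+paper.pdf+dataset.csv+code.tar: size 29, value 79
- paper.pdf+dataset.csv+notes.txt: size 31, value 79
- slides.pdf+paper.pdf+dataset.csv+notes.txt: size 34, value 84
- paper.pdf+dataset.csv+code.tar+notes.txt: size 41, value 90
Minimum size: 29 MB.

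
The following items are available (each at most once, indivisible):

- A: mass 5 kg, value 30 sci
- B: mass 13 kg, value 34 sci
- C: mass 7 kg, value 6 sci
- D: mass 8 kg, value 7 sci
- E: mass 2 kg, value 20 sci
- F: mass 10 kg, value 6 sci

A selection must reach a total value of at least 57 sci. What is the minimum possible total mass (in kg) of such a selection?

15

Subsets with value ≥ 57, sorted by total mass:
- A+D+E: mass 15, value 57
- A+B: mass 18, value 64
Minimum mass: 15 kg.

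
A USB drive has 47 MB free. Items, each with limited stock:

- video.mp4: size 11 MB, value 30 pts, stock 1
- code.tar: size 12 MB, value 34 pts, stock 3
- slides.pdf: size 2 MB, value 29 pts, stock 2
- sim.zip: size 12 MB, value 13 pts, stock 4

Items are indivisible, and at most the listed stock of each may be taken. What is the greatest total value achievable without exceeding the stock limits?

Best selections within size 47 and stock limits:
- 3×code.tar + 2×slides.pdf: size 40, value 160
- 1×video.mp4 + 2×code.tar + 2×slides.pdf: size 39, value 156
Best: 160 pts.

160 pts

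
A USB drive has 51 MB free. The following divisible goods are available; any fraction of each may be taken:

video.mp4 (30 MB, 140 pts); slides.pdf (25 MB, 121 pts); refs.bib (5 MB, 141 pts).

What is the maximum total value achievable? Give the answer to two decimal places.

360.00

Take in order of value per unit:
- refs.bib (141/5 per unit): all 5 → value 141, running total 141.00
- slides.pdf (121/25 per unit): all 25 → value 121, running total 262.00
- video.mp4 (140/30 per unit): 21 of 30 → value 21×140/30 = 98.0000, running total 360.00
Total 360.00.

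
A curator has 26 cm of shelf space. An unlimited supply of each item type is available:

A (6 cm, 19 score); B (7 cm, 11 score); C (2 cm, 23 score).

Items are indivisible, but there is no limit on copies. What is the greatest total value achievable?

299 score

Best value-per-unit is C at 23/2, and filling with it alone uses length 13×2=26. No mix of the others beats 13×23 = 299.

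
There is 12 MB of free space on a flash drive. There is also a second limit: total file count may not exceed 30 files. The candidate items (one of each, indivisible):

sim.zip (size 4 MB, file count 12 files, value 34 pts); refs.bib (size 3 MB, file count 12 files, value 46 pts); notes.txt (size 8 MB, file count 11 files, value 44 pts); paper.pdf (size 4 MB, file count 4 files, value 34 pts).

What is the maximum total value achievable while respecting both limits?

114 pts

Feasible sets respecting both limits:
- sim.zip+refs.bib+paper.pdf: size 11, file count 28, value 114
- refs.bib+notes.txt: size 11, file count 23, value 90
- sim.zip+refs.bib: size 7, file count 24, value 80
Best: 114 pts.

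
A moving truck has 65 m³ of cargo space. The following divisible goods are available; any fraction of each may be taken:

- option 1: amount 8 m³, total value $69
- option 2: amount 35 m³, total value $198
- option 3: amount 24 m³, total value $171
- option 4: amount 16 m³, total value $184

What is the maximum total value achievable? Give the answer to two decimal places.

Take in order of value per unit:
- option 4 (184/16 per unit): all 16 → value 184, running total 184.00
- option 1 (69/8 per unit): all 8 → value 69, running total 253.00
- option 3 (171/24 per unit): all 24 → value 171, running total 424.00
- option 2 (198/35 per unit): 17 of 35 → value 17×198/35 = 96.1714, running total 520.17
Total 520.17.

520.17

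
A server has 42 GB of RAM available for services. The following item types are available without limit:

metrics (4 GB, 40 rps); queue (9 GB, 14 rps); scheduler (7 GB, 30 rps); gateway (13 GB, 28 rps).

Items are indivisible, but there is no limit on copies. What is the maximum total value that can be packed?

400 rps

Best value-per-unit is metrics at 40/4, and filling with it alone uses memory 10×4=40. No mix of the others beats 10×40 = 400.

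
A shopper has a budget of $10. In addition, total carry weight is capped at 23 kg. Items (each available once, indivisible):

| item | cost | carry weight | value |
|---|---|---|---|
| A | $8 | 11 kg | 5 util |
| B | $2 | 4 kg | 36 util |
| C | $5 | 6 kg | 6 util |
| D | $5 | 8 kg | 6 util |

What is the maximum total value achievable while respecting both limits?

Feasible sets respecting both limits:
- B+C: cost 7, carry weight 10, value 42
- B+D: cost 7, carry weight 12, value 42
- A+B: cost 10, carry weight 15, value 41
Best: 42 util.

42 util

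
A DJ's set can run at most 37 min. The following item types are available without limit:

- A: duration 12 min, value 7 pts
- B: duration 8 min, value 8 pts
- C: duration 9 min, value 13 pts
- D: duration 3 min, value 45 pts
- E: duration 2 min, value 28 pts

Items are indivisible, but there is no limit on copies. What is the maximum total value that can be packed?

Best value-per-unit is D at 45/3; filling with it alone gives 12×45 = 540.
Optimal mix: 11×D + 2×E → duration 37, value 551.

551 pts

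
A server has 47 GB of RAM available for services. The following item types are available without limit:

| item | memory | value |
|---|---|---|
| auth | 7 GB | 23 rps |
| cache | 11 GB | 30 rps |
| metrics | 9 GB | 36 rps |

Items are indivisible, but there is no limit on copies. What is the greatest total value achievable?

180 rps

Best value-per-unit is metrics at 36/9, and filling with it alone uses memory 5×9=45. No mix of the others beats 5×36 = 180.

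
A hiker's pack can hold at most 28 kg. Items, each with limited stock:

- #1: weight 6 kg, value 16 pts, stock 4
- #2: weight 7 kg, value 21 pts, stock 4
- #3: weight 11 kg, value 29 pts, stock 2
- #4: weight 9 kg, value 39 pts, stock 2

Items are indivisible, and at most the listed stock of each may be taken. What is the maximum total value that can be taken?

99 pts

Best selections within weight 28 and stock limits:
- 1×#2 + 2×#4: weight 25, value 99
- 1×#1 + 2×#4: weight 24, value 94
Best: 99 pts.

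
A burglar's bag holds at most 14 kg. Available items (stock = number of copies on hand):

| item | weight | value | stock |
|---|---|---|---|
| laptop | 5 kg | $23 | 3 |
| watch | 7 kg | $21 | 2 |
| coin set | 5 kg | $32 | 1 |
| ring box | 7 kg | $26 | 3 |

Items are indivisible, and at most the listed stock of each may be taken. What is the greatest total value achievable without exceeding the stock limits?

$58

Best selections within weight 14 and stock limits:
- 1×coin set + 1×ring box: weight 12, value 58
- 1×laptop + 1×coin set: weight 10, value 55
- 1×watch + 1×coin set: weight 12, value 53
- 2×ring box: weight 14, value 52
Best: $58.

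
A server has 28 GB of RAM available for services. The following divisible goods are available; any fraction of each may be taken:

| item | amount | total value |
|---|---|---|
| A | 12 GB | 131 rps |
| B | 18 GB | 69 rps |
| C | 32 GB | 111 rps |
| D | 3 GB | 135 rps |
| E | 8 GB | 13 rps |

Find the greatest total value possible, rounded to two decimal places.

315.83

Take in order of value per unit:
- D (135/3 per unit): all 3 → value 135, running total 135.00
- A (131/12 per unit): all 12 → value 131, running total 266.00
- B (69/18 per unit): 13 of 18 → value 13×69/18 = 49.8333, running total 315.83
Total 315.83.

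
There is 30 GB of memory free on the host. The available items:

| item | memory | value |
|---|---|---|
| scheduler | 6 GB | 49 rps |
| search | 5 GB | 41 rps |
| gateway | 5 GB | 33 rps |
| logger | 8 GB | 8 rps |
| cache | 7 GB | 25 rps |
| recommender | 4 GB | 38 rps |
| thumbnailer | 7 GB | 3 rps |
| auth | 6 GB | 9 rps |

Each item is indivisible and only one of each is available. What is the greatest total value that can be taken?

Check high-value combinations within 30 GB:
- scheduler+search+gateway+cache+recommender: memory 6+5+5+7+4=27, value 49+41+33+25+38=186
- scheduler+search+gateway+recommender+auth: memory 6+5+5+4+6=26, value 49+41+33+38+9=170
- scheduler+search+gateway+logger+recommender: memory 6+5+5+8+4=28, value 49+41+33+8+38=169
Best: 186 rps.

186 rps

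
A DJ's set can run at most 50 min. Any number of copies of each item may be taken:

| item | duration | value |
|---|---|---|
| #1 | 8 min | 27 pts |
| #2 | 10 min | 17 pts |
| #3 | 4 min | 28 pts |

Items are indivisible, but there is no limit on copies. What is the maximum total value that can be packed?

Best value-per-unit is #3 at 28/4, and filling with it alone uses duration 12×4=48. No mix of the others beats 12×28 = 336.

336 pts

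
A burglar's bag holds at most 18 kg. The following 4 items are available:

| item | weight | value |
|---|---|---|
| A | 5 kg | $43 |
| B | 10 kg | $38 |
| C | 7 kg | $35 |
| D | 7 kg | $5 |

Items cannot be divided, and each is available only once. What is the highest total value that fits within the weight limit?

$81

Check high-value combinations within 18 kg:
- A+B: weight 5+10=15, value 43+38=81
- A+C: weight 5+7=12, value 43+35=78
- B+C: weight 10+7=17, value 38+35=73
Best: $81.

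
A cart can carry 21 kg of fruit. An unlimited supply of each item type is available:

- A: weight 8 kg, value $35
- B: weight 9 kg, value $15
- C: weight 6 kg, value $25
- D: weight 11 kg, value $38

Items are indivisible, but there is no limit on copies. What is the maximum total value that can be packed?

$85

Best value-per-unit is A at 35/8; filling with it alone gives 2×35 = 70.
Optimal mix: 1×A + 2×C → weight 20, value 85.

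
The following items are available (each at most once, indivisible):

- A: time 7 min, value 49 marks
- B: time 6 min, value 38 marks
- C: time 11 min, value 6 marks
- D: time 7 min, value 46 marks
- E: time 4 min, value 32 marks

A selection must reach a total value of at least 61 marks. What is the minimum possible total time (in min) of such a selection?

10

Subsets with value ≥ 61, sorted by total time:
- B+E: time 10, value 70
- A+E: time 11, value 81
- D+E: time 11, value 78
- A+B: time 13, value 87
Minimum time: 10 min.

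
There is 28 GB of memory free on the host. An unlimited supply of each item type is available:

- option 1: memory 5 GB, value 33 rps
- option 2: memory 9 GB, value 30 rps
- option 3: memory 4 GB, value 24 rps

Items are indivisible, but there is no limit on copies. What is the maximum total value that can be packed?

Best value-per-unit is option 1 at 33/5; filling with it alone gives 5×33 = 165.
Optimal mix: 4×option 1 + 2×option 3 → memory 28, value 180.

180 rps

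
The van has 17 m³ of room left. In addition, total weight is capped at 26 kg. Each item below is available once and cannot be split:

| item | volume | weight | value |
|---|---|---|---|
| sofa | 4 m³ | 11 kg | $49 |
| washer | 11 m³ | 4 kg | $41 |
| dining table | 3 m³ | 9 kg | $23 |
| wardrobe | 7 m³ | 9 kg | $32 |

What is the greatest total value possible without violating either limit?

$90

Feasible sets respecting both limits:
- sofa+washer: volume 15, weight 15, value 90
- sofa+wardrobe: volume 11, weight 20, value 81
- sofa+dining table: volume 7, weight 20, value 72
- washer+dining table: volume 14, weight 13, value 64
Best: $90.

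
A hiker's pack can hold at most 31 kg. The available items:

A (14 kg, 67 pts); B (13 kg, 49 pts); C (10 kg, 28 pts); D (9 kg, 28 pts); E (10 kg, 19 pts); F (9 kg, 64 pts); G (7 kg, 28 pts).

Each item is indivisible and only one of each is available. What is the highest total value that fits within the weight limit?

159 pts

Check high-value combinations within 31 kg:
- A+F+G: weight 14+9+7=30, value 67+64+28=159
- B+F+G: weight 13+9+7=29, value 49+64+28=141
- B+D+F: weight 13+9+9=31, value 49+28+64=141
Best: 159 pts.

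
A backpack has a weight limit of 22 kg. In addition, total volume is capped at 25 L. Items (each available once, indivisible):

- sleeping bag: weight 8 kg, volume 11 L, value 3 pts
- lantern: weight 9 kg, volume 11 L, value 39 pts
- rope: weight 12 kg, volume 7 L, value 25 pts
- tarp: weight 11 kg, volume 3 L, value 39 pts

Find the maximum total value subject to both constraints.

Feasible sets respecting both limits:
- lantern+tarp: weight 20, volume 14, value 78
- lantern+rope: weight 21, volume 18, value 64
- sleeping bag+lantern: weight 17, volume 22, value 42
- sleeping bag+tarp: weight 19, volume 14, value 42
Best: 78 pts.

78 pts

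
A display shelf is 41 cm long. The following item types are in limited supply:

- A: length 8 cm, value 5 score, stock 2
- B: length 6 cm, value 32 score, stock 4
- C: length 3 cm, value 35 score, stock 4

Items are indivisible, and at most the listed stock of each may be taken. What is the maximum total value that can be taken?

268 score

Best selections within length 41 and stock limits:
- 4×B + 4×C: length 36, value 268
- 1×A + 3×B + 4×C: length 38, value 241
Best: 268 score.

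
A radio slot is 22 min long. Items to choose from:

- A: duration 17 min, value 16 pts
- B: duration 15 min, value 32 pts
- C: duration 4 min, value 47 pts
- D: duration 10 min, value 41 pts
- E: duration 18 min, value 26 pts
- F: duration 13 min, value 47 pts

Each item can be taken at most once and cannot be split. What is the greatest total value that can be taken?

94 pts

Check high-value combinations within 22 min:
- C+F: duration 4+13=17, value 47+47=94
- C+D: duration 4+10=14, value 47+41=88
- B+C: duration 15+4=19, value 32+47=79
- C+E: duration 4+18=22, value 47+26=73
Best: 94 pts.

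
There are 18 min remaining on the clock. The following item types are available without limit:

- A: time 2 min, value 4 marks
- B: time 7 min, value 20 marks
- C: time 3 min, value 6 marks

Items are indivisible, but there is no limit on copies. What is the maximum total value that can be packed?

Best value-per-unit is B at 20/7; filling with it alone gives 2×20 = 40.
Optimal mix: 2×A + 2×B → time 18, value 48.

48 marks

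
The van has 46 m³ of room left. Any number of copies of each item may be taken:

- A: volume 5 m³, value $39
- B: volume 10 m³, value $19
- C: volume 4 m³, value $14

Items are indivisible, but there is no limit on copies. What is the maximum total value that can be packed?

Best value-per-unit is A at 39/5, and filling with it alone uses volume 9×5=45. No mix of the others beats 9×39 = 351.

$351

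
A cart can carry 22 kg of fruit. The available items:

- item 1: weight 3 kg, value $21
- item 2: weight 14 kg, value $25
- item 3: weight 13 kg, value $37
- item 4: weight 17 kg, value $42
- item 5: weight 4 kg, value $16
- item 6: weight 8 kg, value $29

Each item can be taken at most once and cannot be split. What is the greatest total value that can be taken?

Check high-value combinations within 22 kg:
- item 1+item 3+item 5: weight 3+13+4=20, value 21+37+16=74
- item 1+item 5+item 6: weight 3+4+8=15, value 21+16+29=66
- item 3+item 6: weight 13+8=21, value 37+29=66
- item 1+item 4: weight 3+17=20, value 21+42=63
Best: $74.

$74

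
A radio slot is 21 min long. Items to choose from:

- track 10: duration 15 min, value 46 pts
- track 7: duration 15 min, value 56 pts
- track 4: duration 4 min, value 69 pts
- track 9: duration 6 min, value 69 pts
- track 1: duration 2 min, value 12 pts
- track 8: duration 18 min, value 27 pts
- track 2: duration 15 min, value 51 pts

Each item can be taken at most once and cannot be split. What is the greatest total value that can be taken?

150 pts

Check high-value combinations within 21 min:
- track 4+track 9+track 1: duration 4+6+2=12, value 69+69+12=150
- track 4+track 9: duration 4+6=10, value 69+69=138
- track 7+track 4+track 1: duration 15+4+2=21, value 56+69+12=137
- track 4+track 1+track 2: duration 4+2+15=21, value 69+12+51=132
Best: 150 pts.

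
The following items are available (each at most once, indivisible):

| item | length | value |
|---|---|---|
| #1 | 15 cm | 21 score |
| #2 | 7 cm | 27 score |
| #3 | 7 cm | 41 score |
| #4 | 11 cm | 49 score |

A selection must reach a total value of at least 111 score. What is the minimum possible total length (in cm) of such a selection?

Subsets with value ≥ 111, sorted by total length:
- #2+#3+#4: length 25, value 117
- #1+#3+#4: length 33, value 111
Minimum length: 25 cm.

25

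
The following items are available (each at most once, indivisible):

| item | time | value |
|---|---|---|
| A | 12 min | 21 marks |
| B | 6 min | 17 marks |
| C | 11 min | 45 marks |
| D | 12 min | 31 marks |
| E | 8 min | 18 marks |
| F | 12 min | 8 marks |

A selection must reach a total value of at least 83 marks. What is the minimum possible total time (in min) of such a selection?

29

Subsets with value ≥ 83, sorted by total time:
- B+C+D: time 29, value 93
- A+B+C: time 29, value 83
Minimum time: 29 min.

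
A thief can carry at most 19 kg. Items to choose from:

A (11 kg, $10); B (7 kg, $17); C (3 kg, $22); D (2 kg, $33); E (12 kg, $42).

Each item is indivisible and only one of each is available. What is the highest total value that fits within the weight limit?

Check high-value combinations within 19 kg:
- C+D+E: weight 3+2+12=17, value 22+33+42=97
- D+E: weight 2+12=14, value 33+42=75
- B+C+D: weight 7+3+2=12, value 17+22+33=72
- A+C+D: weight 11+3+2=16, value 10+22+33=65
Best: $97.

$97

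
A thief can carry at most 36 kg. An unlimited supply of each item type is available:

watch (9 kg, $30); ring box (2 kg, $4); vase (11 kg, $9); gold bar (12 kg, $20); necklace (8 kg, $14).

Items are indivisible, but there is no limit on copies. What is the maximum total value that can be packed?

Best value-per-unit is watch at 30/9, and filling with it alone uses weight 4×9=36. No mix of the others beats 4×30 = 120.

$120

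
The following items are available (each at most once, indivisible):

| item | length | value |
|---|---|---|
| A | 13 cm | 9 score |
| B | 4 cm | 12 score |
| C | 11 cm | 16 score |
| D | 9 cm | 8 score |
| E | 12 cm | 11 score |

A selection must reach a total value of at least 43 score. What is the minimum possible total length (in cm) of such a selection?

Subsets with value ≥ 43, sorted by total length:
- B+C+D+E: length 36, value 47
- A+B+C+D: length 37, value 45
Minimum length: 36 cm.

36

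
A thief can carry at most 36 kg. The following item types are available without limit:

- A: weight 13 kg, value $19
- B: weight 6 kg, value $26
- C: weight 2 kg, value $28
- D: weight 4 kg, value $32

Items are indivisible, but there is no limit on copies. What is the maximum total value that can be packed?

$504

Best value-per-unit is C at 28/2, and filling with it alone uses weight 18×2=36. No mix of the others beats 18×28 = 504.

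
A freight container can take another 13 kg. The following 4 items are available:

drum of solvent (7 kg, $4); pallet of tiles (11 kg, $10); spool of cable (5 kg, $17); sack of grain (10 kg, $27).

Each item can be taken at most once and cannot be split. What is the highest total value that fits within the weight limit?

$27

Check high-value combinations within 13 kg:
- sack of grain: weight 10, value 27
- drum of solvent+spool of cable: weight 7+5=12, value 4+17=21
- spool of cable: weight 5, value 17
Best: $27.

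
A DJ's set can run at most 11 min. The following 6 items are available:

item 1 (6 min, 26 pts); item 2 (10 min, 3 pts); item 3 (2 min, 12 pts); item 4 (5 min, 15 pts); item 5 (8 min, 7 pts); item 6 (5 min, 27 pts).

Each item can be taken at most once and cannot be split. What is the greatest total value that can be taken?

53 pts

Check high-value combinations within 11 min:
- item 1+item 6: duration 6+5=11, value 26+27=53
- item 4+item 6: duration 5+5=10, value 15+27=42
- item 1+item 4: duration 6+5=11, value 26+15=41
- item 3+item 6: duration 2+5=7, value 12+27=39
- item 1+item 3: duration 6+2=8, value 26+12=38
Best: 53 pts.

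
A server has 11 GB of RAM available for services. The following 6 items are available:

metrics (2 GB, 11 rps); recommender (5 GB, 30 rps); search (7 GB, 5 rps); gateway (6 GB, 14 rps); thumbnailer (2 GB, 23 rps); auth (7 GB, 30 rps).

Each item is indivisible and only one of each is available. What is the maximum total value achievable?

64 rps

Check high-value combinations within 11 GB:
- metrics+recommender+thumbnailer: memory 2+5+2=9, value 11+30+23=64
- metrics+thumbnailer+auth: memory 2+2+7=11, value 11+23+30=64
- recommender+thumbnailer: memory 5+2=7, value 30+23=53
- thumbnailer+auth: memory 2+7=9, value 23+30=53
- metrics+gateway+thumbnailer: memory 2+6+2=10, value 11+14+23=48
Best: 64 rps.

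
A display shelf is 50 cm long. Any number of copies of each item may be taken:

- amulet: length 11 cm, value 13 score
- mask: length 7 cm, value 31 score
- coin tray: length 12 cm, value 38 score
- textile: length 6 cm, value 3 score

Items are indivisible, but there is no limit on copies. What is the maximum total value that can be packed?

217 score

Best value-per-unit is mask at 31/7, and filling with it alone uses length 7×7=49. No mix of the others beats 7×31 = 217.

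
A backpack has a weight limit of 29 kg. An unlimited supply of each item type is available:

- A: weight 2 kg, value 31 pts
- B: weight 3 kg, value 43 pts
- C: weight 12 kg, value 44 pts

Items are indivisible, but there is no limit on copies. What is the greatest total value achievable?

Best value-per-unit is A at 31/2; filling with it alone gives 14×31 = 434.
Optimal mix: 13×A + 1×B → weight 29, value 446.

446 pts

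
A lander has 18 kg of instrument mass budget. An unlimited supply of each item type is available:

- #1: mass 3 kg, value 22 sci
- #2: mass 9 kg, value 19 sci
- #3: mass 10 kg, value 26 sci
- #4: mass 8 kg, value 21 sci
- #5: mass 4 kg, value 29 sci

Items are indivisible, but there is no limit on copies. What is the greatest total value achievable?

132 sci

Best value-per-unit is #1 at 22/3, and filling with it alone uses mass 6×3=18. No mix of the others beats 6×22 = 132.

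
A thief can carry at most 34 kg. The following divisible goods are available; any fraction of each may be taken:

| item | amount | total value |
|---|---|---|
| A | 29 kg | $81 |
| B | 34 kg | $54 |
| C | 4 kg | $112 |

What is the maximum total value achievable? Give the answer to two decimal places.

194.59

Take in order of value per unit:
- C (112/4 per unit): all 4 → value 112, running total 112.00
- A (81/29 per unit): all 29 → value 81, running total 193.00
- B (54/34 per unit): 1 of 34 → value 1×54/34 = 1.5882, running total 194.59
Total 194.59.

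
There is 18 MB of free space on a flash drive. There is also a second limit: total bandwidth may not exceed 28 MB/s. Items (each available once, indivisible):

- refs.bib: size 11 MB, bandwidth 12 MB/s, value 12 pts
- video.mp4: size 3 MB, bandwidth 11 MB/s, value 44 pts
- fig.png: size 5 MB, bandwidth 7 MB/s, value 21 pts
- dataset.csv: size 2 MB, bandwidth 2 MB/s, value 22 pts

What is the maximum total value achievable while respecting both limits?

87 pts

Feasible sets respecting both limits:
- video.mp4+fig.png+dataset.csv: size 10, bandwidth 20, value 87
- refs.bib+video.mp4+dataset.csv: size 16, bandwidth 25, value 78
- video.mp4+dataset.csv: size 5, bandwidth 13, value 66
Best: 87 pts.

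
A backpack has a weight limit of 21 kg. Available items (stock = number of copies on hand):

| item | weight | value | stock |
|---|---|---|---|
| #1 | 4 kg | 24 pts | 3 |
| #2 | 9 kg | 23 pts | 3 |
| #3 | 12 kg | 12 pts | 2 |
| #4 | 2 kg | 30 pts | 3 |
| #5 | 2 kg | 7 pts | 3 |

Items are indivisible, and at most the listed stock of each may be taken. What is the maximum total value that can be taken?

Best selections within weight 21 and stock limits:
- 3×#1 + 3×#4 + 1×#5: weight 20, value 169
- 3×#1 + 3×#4: weight 18, value 162
- 2×#1 + 3×#4 + 3×#5: weight 20, value 159
- 2×#1 + 3×#4 + 2×#5: weight 18, value 152
Best: 169 pts.

169 pts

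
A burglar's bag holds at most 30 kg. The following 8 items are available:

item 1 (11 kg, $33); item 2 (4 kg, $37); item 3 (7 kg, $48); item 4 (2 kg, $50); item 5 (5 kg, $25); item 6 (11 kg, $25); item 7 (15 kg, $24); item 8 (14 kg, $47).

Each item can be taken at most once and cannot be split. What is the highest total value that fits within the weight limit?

$193

This is a 0/1 knapsack; check combinations near the capacity.
- item 1+item 2+item 3+item 4+item 5: weight 11+4+7+2+5=29, value 33+37+48+50+25=193
- item 2+item 3+item 4+item 5+item 6: weight 4+7+2+5+11=29, value 37+48+50+25+25=185
- item 2+item 3+item 4+item 8: weight 4+7+2+14=27, value 37+48+50+47=182
- item 3+item 4+item 5+item 8: weight 7+2+5+14=28, value 48+50+25+47=170
Best: $193.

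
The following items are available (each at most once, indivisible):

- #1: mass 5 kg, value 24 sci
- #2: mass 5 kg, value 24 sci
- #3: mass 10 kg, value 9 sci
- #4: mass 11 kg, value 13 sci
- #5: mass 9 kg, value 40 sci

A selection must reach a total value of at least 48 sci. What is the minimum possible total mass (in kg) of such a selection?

Subsets with value ≥ 48, sorted by total mass:
- #1+#2: mass 10, value 48
- #1+#5: mass 14, value 64
Minimum mass: 10 kg.

10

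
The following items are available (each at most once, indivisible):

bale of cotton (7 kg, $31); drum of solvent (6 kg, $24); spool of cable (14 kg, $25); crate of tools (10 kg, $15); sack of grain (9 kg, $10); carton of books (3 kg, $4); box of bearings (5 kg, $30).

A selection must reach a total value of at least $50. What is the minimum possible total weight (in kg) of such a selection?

11

Subsets with value ≥ 50, sorted by total weight:
- drum of solvent+box of bearings: weight 11, value 54
- bale of cotton+box of bearings: weight 12, value 61
Minimum weight: 11 kg.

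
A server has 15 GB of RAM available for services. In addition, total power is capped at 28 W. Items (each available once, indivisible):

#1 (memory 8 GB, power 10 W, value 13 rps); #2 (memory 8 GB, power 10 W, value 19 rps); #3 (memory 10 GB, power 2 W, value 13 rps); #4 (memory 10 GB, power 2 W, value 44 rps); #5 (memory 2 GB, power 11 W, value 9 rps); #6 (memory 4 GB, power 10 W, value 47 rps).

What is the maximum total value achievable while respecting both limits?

Feasible sets respecting both limits:
- #4+#6: memory 14, power 12, value 91
- #2+#6: memory 12, power 20, value 66
- #1+#6: memory 12, power 20, value 60
Best: 91 rps.

91 rps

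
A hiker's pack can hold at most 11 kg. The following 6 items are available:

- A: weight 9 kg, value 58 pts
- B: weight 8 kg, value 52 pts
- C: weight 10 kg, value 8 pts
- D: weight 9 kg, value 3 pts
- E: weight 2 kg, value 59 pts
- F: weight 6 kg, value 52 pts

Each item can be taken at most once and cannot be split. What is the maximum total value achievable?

117 pts

Check high-value combinations within 11 kg:
- A+E: weight 9+2=11, value 58+59=117
- E+F: weight 2+6=8, value 59+52=111
- B+E: weight 8+2=10, value 52+59=111
- D+E: weight 9+2=11, value 3+59=62
- E: weight 2, value 59
Best: 117 pts.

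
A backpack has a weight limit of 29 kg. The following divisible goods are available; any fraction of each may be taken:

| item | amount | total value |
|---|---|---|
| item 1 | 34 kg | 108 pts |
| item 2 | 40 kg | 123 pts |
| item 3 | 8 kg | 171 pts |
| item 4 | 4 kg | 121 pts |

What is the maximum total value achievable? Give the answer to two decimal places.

346.00

Take in order of value per unit:
- item 4 (121/4 per unit): all 4 → value 121, running total 121.00
- item 3 (171/8 per unit): all 8 → value 171, running total 292.00
- item 1 (108/34 per unit): 17 of 34 → value 17×108/34 = 54.0000, running total 346.00
Total 346.00.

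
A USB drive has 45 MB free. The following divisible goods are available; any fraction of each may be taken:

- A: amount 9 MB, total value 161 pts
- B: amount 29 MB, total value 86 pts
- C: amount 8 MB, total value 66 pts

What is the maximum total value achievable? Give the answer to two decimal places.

310.03

Take in order of value per unit:
- A (161/9 per unit): all 9 → value 161, running total 161.00
- C (66/8 per unit): all 8 → value 66, running total 227.00
- B (86/29 per unit): 28 of 29 → value 28×86/29 = 83.0345, running total 310.03
Total 310.03.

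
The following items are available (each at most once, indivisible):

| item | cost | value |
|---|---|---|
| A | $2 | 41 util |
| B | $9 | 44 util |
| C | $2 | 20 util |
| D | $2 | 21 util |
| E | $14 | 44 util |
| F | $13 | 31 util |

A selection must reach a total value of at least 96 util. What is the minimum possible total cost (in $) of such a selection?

Subsets with value ≥ 96, sorted by total cost:
- A+B+D: cost 13, value 106
- A+B+C: cost 13, value 105
- A+B+C+D: cost 15, value 126
- A+D+E: cost 18, value 106
Minimum cost: 13 $.

13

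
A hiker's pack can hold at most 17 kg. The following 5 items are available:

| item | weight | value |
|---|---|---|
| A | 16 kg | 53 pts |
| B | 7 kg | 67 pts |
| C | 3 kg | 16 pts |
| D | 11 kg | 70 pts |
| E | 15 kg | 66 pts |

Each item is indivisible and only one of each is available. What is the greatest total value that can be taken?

86 pts

Check high-value combinations within 17 kg:
- C+D: weight 3+11=14, value 16+70=86
- B+C: weight 7+3=10, value 67+16=83
- D: weight 11, value 70
Best: 86 pts.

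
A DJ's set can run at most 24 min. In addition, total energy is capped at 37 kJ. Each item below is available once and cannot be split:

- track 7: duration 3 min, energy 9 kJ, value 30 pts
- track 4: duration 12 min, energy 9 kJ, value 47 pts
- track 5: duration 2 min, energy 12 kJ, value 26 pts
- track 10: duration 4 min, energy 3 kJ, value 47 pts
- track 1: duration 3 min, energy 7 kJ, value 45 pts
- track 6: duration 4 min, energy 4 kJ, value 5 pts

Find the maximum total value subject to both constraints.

Feasible sets respecting both limits:
- track 7+track 4+track 10+track 1: duration 22, energy 28, value 169
- track 4+track 5+track 10+track 1: duration 21, energy 31, value 165
- track 7+track 5+track 10+track 1+track 6: duration 16, energy 35, value 153
Best: 169 pts.

169 pts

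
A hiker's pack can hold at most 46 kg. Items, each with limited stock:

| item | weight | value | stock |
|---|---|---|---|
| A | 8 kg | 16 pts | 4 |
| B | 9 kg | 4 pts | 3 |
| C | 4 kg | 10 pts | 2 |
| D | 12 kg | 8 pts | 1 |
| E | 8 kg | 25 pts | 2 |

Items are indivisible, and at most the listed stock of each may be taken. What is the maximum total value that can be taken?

Best selections within weight 46 and stock limits:
- 3×A + 1×C + 2×E: weight 44, value 108
- 2×A + 2×C + 2×E: weight 40, value 102
Best: 108 pts.

108 pts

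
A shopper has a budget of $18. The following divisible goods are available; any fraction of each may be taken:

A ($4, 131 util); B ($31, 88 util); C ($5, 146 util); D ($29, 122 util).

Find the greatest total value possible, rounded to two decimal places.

Take in order of value per unit:
- A (131/4 per unit): all 4 → value 131, running total 131.00
- C (146/5 per unit): all 5 → value 146, running total 277.00
- D (122/29 per unit): 9 of 29 → value 9×122/29 = 37.8621, running total 314.86
Total 314.86.

314.86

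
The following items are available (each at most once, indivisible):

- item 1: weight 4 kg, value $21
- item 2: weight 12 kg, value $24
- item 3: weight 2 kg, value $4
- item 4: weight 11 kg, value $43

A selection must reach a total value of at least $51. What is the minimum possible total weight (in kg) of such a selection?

Subsets with value ≥ 51, sorted by total weight:
- item 1+item 4: weight 15, value 64
- item 1+item 3+item 4: weight 17, value 68
Minimum weight: 15 kg.

15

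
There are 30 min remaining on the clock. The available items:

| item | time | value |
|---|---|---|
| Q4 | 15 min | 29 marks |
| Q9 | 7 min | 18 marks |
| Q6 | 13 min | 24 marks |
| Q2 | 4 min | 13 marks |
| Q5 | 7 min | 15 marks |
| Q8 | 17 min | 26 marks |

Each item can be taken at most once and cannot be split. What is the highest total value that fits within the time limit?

62 marks

Check high-value combinations within 30 min:
- Q4+Q9+Q5: time 15+7+7=29, value 29+18+15=62
- Q4+Q9+Q2: time 15+7+4=26, value 29+18+13=60
- Q4+Q2+Q5: time 15+4+7=26, value 29+13+15=57
- Q9+Q6+Q5: time 7+13+7=27, value 18+24+15=57
- Q9+Q2+Q8: time 7+4+17=28, value 18+13+26=57
Best: 62 marks.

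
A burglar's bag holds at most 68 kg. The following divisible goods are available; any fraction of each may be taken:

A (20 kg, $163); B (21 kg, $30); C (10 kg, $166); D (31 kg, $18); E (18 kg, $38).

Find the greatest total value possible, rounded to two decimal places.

Take in order of value per unit:
- C (166/10 per unit): all 10 → value 166, running total 166.00
- A (163/20 per unit): all 20 → value 163, running total 329.00
- E (38/18 per unit): all 18 → value 38, running total 367.00
- B (30/21 per unit): 20 of 21 → value 20×30/21 = 28.5714, running total 395.57
Total 395.57.

395.57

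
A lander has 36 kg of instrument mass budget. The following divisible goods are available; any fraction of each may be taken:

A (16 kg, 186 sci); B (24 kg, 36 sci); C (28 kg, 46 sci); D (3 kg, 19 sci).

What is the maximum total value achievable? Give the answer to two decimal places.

232.93

Take in order of value per unit:
- A (186/16 per unit): all 16 → value 186, running total 186.00
- D (19/3 per unit): all 3 → value 19, running total 205.00
- C (46/28 per unit): 17 of 28 → value 17×46/28 = 27.9286, running total 232.93
Total 232.93.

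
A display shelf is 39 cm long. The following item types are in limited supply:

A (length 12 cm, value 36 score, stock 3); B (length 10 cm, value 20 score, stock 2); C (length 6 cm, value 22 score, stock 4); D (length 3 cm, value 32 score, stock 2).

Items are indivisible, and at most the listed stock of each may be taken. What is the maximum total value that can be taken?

166 score

Top feasible selections:
- 1×A + 3×C + 2×D: length 36, value 166
- 2×A + 1×C + 2×D: length 36, value 158
Best: 166 score.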